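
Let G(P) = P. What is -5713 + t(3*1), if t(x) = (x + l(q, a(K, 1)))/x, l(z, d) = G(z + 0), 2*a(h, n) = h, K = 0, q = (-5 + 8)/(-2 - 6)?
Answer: -45697/8 ≈ -5712.1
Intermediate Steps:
q = -3/8 (q = 3/(-8) = 3*(-⅛) = -3/8 ≈ -0.37500)
a(h, n) = h/2
l(z, d) = z (l(z, d) = z + 0 = z)
t(x) = (-3/8 + x)/x (t(x) = (x - 3/8)/x = (-3/8 + x)/x)
-5713 + t(3*1) = -5713 + (-3/8 + 3*1)/((3*1)) = -5713 + (-3/8 + 3)/3 = -5713 + (⅓)*(21/8) = -5713 + 7/8 = -45697/8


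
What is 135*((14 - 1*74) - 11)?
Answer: -9585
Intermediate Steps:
135*((14 - 1*74) - 11) = 135*((14 - 74) - 11) = 135*(-60 - 11) = 135*(-71) = -9585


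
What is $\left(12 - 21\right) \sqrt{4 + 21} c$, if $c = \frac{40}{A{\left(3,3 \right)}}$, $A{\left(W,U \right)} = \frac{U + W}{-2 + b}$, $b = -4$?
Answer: $1800$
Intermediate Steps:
$A{\left(W,U \right)} = - \frac{U}{6} - \frac{W}{6}$ ($A{\left(W,U \right)} = \frac{U + W}{-2 - 4} = \frac{U + W}{-6} = \left(U + W\right) \left(- \frac{1}{6}\right) = - \frac{U}{6} - \frac{W}{6}$)
$c = -40$ ($c = \frac{40}{\left(- \frac{1}{6}\right) 3 - \frac{1}{2}} = \frac{40}{- \frac{1}{2} - \frac{1}{2}} = \frac{40}{-1} = 40 \left(-1\right) = -40$)
$\left(12 - 21\right) \sqrt{4 + 21} c = \left(12 - 21\right) \sqrt{4 + 21} \left(-40\right) = - 9 \sqrt{25} \left(-40\right) = \left(-9\right) 5 \left(-40\right) = \left(-45\right) \left(-40\right) = 1800$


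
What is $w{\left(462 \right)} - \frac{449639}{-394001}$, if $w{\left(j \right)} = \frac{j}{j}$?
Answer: $\frac{843640}{394001} \approx 2.1412$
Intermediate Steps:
$w{\left(j \right)} = 1$
$w{\left(462 \right)} - \frac{449639}{-394001} = 1 - \frac{449639}{-394001} = 1 - - \frac{449639}{394001} = 1 + \frac{449639}{394001} = \frac{843640}{394001}$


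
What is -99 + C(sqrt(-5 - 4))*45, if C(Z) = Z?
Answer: -99 + 135*I ≈ -99.0 + 135.0*I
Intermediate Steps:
-99 + C(sqrt(-5 - 4))*45 = -99 + sqrt(-5 - 4)*45 = -99 + sqrt(-9)*45 = -99 + (3*I)*45 = -99 + 135*I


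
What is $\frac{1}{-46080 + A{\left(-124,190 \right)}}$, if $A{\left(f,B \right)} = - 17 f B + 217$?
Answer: $\frac{1}{354657} \approx 2.8196 \cdot 10^{-6}$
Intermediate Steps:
$A{\left(f,B \right)} = 217 - 17 B f$ ($A{\left(f,B \right)} = - 17 B f + 217 = 217 - 17 B f$)
$\frac{1}{-46080 + A{\left(-124,190 \right)}} = \frac{1}{-46080 - \left(-217 + 3230 \left(-124\right)\right)} = \frac{1}{-46080 + \left(217 + 400520\right)} = \frac{1}{-46080 + 400737} = \frac{1}{354657}$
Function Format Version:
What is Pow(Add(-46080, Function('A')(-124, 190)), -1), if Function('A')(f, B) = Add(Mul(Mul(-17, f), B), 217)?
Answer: Rational(1, 354657) ≈ 2.8196e-6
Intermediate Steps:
Function('A')(f, B) = Add(217, Mul(-17, B, f)) (Function('A')(f, B) = Add(Mul(-17, B, f), 217) = Add(217, Mul(-17, B, f)))
Pow(Add(-46080, Function('A')(-124, 190)), -1) = Pow(Add(-46080, Add(217, Mul(-17, 190, -124))), -1) = Pow(Add(-46080, Add(217, 400520)), -1) = Pow(Add(-46080, 400737), -1) = Pow(354657, -1) = Rational(1, 354657)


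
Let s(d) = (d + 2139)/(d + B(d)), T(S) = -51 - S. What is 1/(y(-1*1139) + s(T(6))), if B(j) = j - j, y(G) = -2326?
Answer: -19/44888 ≈ -0.00042328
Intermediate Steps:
B(j) = 0
s(d) = (2139 + d)/d (s(d) = (d + 2139)/(d + 0) = (2139 + d)/d)
1/(y(-1*1139) + s(T(6))) = 1/(-2326 + (2139 + (-51 - 1*6))/(-51 - 1*6)) = 1/(-2326 + (2139 + (-51 - 6))/(-51 - 6)) = 1/(-2326 + (2139 - 57)/(-57)) = 1/(-2326 - 1/57*2082) = 1/(-2326 - 694/19) = 1/(-44888/19) = -19/44888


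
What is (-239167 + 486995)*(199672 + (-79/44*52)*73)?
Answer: 525747523588/11 ≈ 4.7795e+10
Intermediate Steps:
(-239167 + 486995)*(199672 + (-79/44*52)*73) = 247828*(199672 + (-79*1/44*52)*73) = 247828*(199672 - 79/44*52*73) = 247828*(199672 - 1027/11*73) = 247828*(199672 - 74971/11) = 247828*(2121421/11) = 525747523588/11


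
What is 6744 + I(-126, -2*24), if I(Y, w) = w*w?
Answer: 9048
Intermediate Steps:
I(Y, w) = w**2
6744 + I(-126, -2*24) = 6744 + (-2*24)**2 = 6744 + (-48)**2 = 6744 + 2304 = 9048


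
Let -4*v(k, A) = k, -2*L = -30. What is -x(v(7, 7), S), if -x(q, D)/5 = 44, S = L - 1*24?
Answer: 220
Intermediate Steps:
L = 15 (L = -1/2*(-30) = 15)
v(k, A) = -k/4
S = -9 (S = 15 - 1*24 = 15 - 24 = -9)
x(q, D) = -220 (x(q, D) = -5*44 = -220)
-x(v(7, 7), S) = -1*(-220) = 220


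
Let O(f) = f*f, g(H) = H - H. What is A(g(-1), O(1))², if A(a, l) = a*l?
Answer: 0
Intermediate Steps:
g(H) = 0
O(f) = f²
A(g(-1), O(1))² = (0*1²)² = (0*1)² = 0² = 0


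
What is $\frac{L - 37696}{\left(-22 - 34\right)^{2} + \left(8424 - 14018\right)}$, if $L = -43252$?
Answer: $\frac{40474}{1229} \approx 32.932$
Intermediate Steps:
$\frac{L - 37696}{\left(-22 - 34\right)^{2} + \left(8424 - 14018\right)} = \frac{-43252 - 37696}{\left(-22 - 34\right)^{2} + \left(8424 - 14018\right)} = - \frac{80948}{\left(-56\right)^{2} + \left(8424 - 14018\right)} = - \frac{80948}{3136 - 5594} = - \frac{80948}{-2458} = \left(-80948\right) \left(- \frac{1}{2458}\right) = \frac{40474}{1229}$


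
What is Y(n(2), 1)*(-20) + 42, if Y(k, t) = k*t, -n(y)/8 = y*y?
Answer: 682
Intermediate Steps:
n(y) = -8*y**2 (n(y) = -8*y*y = -8*y**2)
Y(n(2), 1)*(-20) + 42 = (-8*2**2*1)*(-20) + 42 = (-8*4*1)*(-20) + 42 = -32*1*(-20) + 42 = -32*(-20) + 42 = 640 + 42 = 682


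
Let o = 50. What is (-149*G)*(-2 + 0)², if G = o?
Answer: -29800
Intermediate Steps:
G = 50
(-149*G)*(-2 + 0)² = (-149*50)*(-2 + 0)² = -7450*(-2)² = -7450*4 = -29800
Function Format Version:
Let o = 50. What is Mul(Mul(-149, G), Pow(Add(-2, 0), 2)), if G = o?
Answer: -29800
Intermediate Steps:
G = 50
Mul(Mul(-149, G), Pow(Add(-2, 0), 2)) = Mul(Mul(-149, 50), Pow(Add(-2, 0), 2)) = Mul(-7450, Pow(-2, 2)) = Mul(-7450, 4) = -29800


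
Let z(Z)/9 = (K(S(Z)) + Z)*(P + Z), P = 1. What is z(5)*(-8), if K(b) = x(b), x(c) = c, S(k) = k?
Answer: -4320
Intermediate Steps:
K(b) = b
z(Z) = 18*Z*(1 + Z) (z(Z) = 9*((Z + Z)*(1 + Z)) = 9*((2*Z)*(1 + Z)) = 9*(2*Z*(1 + Z)) = 18*Z*(1 + Z))
z(5)*(-8) = (18*5*(1 + 5))*(-8) = (18*5*6)*(-8) = 540*(-8) = -4320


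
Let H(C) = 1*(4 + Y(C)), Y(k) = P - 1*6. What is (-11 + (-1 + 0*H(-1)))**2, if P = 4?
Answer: 144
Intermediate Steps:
Y(k) = -2 (Y(k) = 4 - 1*6 = 4 - 6 = -2)
H(C) = 2 (H(C) = 1*(4 - 2) = 1*2 = 2)
(-11 + (-1 + 0*H(-1)))**2 = (-11 + (-1 + 0*2))**2 = (-11 + (-1 + 0))**2 = (-11 - 1)**2 = (-12)**2 = 144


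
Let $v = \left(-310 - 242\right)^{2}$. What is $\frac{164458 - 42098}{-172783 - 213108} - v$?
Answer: $- \frac{117582653624}{385891} \approx -3.047 \cdot 10^{5}$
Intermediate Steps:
$v = 304704$ ($v = \left(-310 - 242\right)^{2} = \left(-552\right)^{2} = 304704$)
$\frac{164458 - 42098}{-172783 - 213108} - v = \frac{164458 - 42098}{-172783 - 213108} - 304704 = \frac{122360}{-385891} - 304704 = 122360 \left(- \frac{1}{385891}\right) - 304704 = - \frac{122360}{385891} - 304704 = - \frac{117582653624}{385891}$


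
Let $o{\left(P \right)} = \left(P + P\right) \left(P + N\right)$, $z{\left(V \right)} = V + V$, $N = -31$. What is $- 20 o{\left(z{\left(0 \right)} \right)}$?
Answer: $0$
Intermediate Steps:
$z{\left(V \right)} = 2 V$
$o{\left(P \right)} = 2 P \left(-31 + P\right)$ ($o{\left(P \right)} = \left(P + P\right) \left(P - 31\right) = 2 P \left(-31 + P\right)$)
$- 20 o{\left(z{\left(0 \right)} \right)} = - 20 \cdot 2 \cdot 2 \cdot 0 \left(-31 + 2 \cdot 0\right) = - 20 \cdot 2 \cdot 0 \left(-31 + 0\right) = - 20 \cdot 2 \cdot 0 \left(-31\right) = \left(-20\right) 0 = 0$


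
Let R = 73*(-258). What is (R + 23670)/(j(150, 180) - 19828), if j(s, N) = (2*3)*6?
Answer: -1209/4948 ≈ -0.24434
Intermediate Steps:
R = -18834
j(s, N) = 36 (j(s, N) = 6*6 = 36)
(R + 23670)/(j(150, 180) - 19828) = (-18834 + 23670)/(36 - 19828) = 4836/(-19792) = 4836*(-1/19792) = -1209/4948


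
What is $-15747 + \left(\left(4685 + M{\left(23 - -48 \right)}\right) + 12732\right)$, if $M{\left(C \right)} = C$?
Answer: $1741$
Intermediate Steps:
$-15747 + \left(\left(4685 + M{\left(23 - -48 \right)}\right) + 12732\right) = -15747 + \left(\left(4685 + \left(23 - -48\right)\right) + 12732\right) = -15747 + \left(\left(4685 + \left(23 + 48\right)\right) + 12732\right) = -15747 + \left(\left(4685 + 71\right) + 12732\right) = -15747 + \left(4756 + 12732\right) = -15747 + 17488 = 1741$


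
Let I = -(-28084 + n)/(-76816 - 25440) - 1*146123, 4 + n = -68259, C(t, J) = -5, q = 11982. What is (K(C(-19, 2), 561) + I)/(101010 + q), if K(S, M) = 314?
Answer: -14909941451/11554109952 ≈ -1.2904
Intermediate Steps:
n = -68263 (n = -4 - 68259 = -68263)
I = -14942049835/102256 (I = -(-28084 - 68263)/(-76816 - 25440) - 1*146123 = -(-96347)/(-102256) - 146123 = -(-96347)*(-1)/102256 - 146123 = -1*96347/102256 - 146123 = -96347/102256 - 146123 = -14942049835/102256 ≈ -1.4612e+5)
(K(C(-19, 2), 561) + I)/(101010 + q) = (314 - 14942049835/102256)/(101010 + 11982) = -14909941451/102256/112992 = -14909941451/102256*1/112992 = -14909941451/11554109952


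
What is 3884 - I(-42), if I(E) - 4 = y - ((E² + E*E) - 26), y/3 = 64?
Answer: 7190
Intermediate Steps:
y = 192 (y = 3*64 = 192)
I(E) = 222 - 2*E² (I(E) = 4 + (192 - ((E² + E*E) - 26)) = 4 + (192 - ((E² + E²) - 26)) = 4 + (192 - (2*E² - 26)) = 4 + (192 - (-26 + 2*E²)) = 4 + (192 + (26 - 2*E²)) = 4 + (218 - 2*E²) = 222 - 2*E²)
3884 - I(-42) = 3884 - (222 - 2*(-42)²) = 3884 - (222 - 2*1764) = 3884 - (222 - 3528) = 3884 - 1*(-3306) = 3884 + 3306 = 7190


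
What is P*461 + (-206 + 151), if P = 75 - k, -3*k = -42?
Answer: 28066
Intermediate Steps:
k = 14 (k = -1/3*(-42) = 14)
P = 61 (P = 75 - 1*14 = 75 - 14 = 61)
P*461 + (-206 + 151) = 61*461 + (-206 + 151) = 28121 - 55 = 28066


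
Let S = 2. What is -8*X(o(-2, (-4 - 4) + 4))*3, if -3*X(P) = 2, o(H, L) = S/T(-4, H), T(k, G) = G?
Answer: 16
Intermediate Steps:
o(H, L) = 2/H
X(P) = -⅔ (X(P) = -⅓*2 = -⅔)
-8*X(o(-2, (-4 - 4) + 4))*3 = -8*(-⅔)*3 = (16/3)*3 = 16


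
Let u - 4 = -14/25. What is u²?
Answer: 7396/625 ≈ 11.834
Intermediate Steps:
u = 86/25 (u = 4 - 14/25 = 86/25 ≈ 3.4400)
u² = (86/25)² = 7396/625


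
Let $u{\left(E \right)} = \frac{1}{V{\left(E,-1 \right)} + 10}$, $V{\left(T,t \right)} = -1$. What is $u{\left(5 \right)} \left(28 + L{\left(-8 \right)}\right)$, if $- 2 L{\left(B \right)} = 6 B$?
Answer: $\frac{52}{9} \approx 5.7778$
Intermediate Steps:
$u{\left(E \right)} = \frac{1}{9}$ ($u{\left(E \right)} = \frac{1}{-1 + 10} = \frac{1}{9}$)
$L{\left(B \right)} = - 3 B$ ($L{\left(B \right)} = - \frac{6 B}{2} = - 3 B$)
$u{\left(5 \right)} \left(28 + L{\left(-8 \right)}\right) = \frac{28 - -24}{9} = \frac{28 + 24}{9} = \frac{1}{9} \cdot 52 = \frac{52}{9}$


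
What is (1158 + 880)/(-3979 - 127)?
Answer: -1019/2053 ≈ -0.49635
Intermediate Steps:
(1158 + 880)/(-3979 - 127) = 2038/(-4106) = 2038*(-1/4106) = -1019/2053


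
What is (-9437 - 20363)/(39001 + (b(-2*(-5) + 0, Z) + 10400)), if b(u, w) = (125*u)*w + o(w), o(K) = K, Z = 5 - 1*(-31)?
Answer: -29800/94437 ≈ -0.31555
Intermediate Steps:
Z = 36 (Z = 5 + 31 = 36)
b(u, w) = w + 125*u*w (b(u, w) = (125*u)*w + w = 125*u*w + w = w + 125*u*w)
(-9437 - 20363)/(39001 + (b(-2*(-5) + 0, Z) + 10400)) = (-9437 - 20363)/(39001 + (36*(1 + 125*(-2*(-5) + 0)) + 10400)) = -29800/(39001 + (36*(1 + 125*(10 + 0)) + 10400)) = -29800/(39001 + (36*(1 + 125*10) + 10400)) = -29800/(39001 + (36*(1 + 1250) + 10400)) = -29800/(39001 + (36*1251 + 10400)) = -29800/(39001 + (45036 + 10400)) = -29800/(39001 + 55436) = -29800/94437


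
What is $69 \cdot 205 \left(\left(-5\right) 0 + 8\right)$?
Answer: $113160$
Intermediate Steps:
$69 \cdot 205 \left(\left(-5\right) 0 + 8\right) = 14145 \left(0 + 8\right) = 14145 \cdot 8 = 113160$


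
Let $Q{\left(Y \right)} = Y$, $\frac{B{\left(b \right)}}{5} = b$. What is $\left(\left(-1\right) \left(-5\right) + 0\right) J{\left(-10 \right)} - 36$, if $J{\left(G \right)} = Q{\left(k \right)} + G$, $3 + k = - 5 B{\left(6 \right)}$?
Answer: $-851$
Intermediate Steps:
$B{\left(b \right)} = 5 b$
$k = -153$ ($k = -3 - 5 \cdot 5 \cdot 6 = -3 - 150 = -153$)
$J{\left(G \right)} = -153 + G$
$\left(\left(-1\right) \left(-5\right) + 0\right) J{\left(-10 \right)} - 36 = \left(\left(-1\right) \left(-5\right) + 0\right) \left(-153 - 10\right) - 36 = \left(5 + 0\right) \left(-163\right) - 36 = 5 \left(-163\right) - 36 = -815 - 36 = -851$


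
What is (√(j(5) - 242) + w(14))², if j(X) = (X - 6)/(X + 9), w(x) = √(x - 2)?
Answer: -3221/14 + 2*I*√142338/7 ≈ -230.07 + 107.79*I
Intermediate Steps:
w(x) = √(-2 + x)
j(X) = (-6 + X)/(9 + X)
(√(j(5) - 242) + w(14))² = (√((-6 + 5)/(9 + 5) - 242) + √(-2 + 14))² = (√(-1/14 - 242) + √12)² = (√((1/14)*(-1) - 242) + 2*√3)² = (√(-1/14 - 242) + 2*√3)² = (√(-3389/14) + 2*√3)² = (I*√47446/14 + 2*√3)² = (2*√3 + I*√47446/14)²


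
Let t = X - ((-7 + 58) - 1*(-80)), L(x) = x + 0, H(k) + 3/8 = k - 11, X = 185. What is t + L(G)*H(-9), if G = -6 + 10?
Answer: -55/2 ≈ -27.500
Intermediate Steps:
G = 4
H(k) = -91/8 + k (H(k) = -3/8 + (k - 11) = -3/8 + (-11 + k) = -91/8 + k)
L(x) = x
t = 54 (t = 185 - ((-7 + 58) - 1*(-80)) = 185 - (51 + 80) = 185 - 1*131 = 185 - 131 = 54)
t + L(G)*H(-9) = 54 + 4*(-91/8 - 9) = 54 + 4*(-163/8) = 54 - 163/2 = -55/2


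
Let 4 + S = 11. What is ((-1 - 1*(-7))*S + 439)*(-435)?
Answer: -209235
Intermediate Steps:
S = 7 (S = -4 + 11 = 7)
((-1 - 1*(-7))*S + 439)*(-435) = ((-1 - 1*(-7))*7 + 439)*(-435) = ((-1 + 7)*7 + 439)*(-435) = (6*7 + 439)*(-435) = (42 + 439)*(-435) = 481*(-435) = -209235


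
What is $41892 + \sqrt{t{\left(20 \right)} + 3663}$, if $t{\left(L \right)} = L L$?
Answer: $41892 + \sqrt{4063} \approx 41956.0$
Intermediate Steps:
$t{\left(L \right)} = L^{2}$
$41892 + \sqrt{t{\left(20 \right)} + 3663} = 41892 + \sqrt{20^{2} + 3663} = 41892 + \sqrt{400 + 3663} = 41892 + \sqrt{4063}$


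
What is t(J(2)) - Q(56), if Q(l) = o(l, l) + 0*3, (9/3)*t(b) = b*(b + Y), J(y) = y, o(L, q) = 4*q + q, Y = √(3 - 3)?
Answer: -836/3 ≈ -278.67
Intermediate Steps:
Y = 0 (Y = √0 = 0)
o(L, q) = 5*q
t(b) = b²/3 (t(b) = (b*(b + 0))/3 = (b*b)/3 = b²/3)
Q(l) = 5*l (Q(l) = 5*l + 0*3 = 5*l + 0 = 5*l)
t(J(2)) - Q(56) = (⅓)*2² - 5*56 = (⅓)*4 - 1*280 = 4/3 - 280 = -836/3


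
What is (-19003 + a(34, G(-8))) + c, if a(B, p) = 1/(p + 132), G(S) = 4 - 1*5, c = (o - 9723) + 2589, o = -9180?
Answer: -4626526/131 ≈ -35317.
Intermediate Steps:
c = -16314 (c = (-9180 - 9723) + 2589 = -18903 + 2589 = -16314)
G(S) = -1 (G(S) = 4 - 5 = -1)
a(B, p) = 1/(132 + p)
(-19003 + a(34, G(-8))) + c = (-19003 + 1/(132 - 1)) - 16314 = (-19003 + 1/131) - 16314 = -2489392/131 - 16314 = -4626526/131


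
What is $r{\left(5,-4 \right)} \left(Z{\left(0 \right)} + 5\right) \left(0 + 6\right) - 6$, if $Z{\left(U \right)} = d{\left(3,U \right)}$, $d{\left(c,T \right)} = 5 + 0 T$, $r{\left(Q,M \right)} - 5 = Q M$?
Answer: $-906$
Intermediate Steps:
$r{\left(Q,M \right)} = 5 + M Q$ ($r{\left(Q,M \right)} = 5 + Q M = 5 + M Q$)
$d{\left(c,T \right)} = 5$ ($d{\left(c,T \right)} = 5 + 0 = 5$)
$Z{\left(U \right)} = 5$
$r{\left(5,-4 \right)} \left(Z{\left(0 \right)} + 5\right) \left(0 + 6\right) - 6 = \left(5 - 20\right) \left(5 + 5\right) \left(0 + 6\right) - 6 = \left(5 - 20\right) 10 \cdot 6 - 6 = \left(-15\right) 60 - 6 = -900 - 6 = -906$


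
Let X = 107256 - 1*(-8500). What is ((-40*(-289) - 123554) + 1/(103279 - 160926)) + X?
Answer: 216868013/57647 ≈ 3762.0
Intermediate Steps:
X = 115756 (X = 107256 + 8500 = 115756)
((-40*(-289) - 123554) + 1/(103279 - 160926)) + X = ((-40*(-289) - 123554) + 1/(103279 - 160926)) + 115756 = ((11560 - 123554) + 1/(-57647)) + 115756 = (-111994 - 1/57647) + 115756 = -6456118119/57647 + 115756 = 216868013/57647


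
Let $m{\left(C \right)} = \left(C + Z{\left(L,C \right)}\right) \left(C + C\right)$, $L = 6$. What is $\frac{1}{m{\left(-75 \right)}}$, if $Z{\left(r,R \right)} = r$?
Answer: $\frac{1}{10350} \approx 9.6618 \cdot 10^{-5}$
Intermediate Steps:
$m{\left(C \right)} = 2 C \left(6 + C\right)$ ($m{\left(C \right)} = \left(C + 6\right) \left(C + C\right) = \left(6 + C\right) 2 C = 2 C \left(6 + C\right)$)
$\frac{1}{m{\left(-75 \right)}} = \frac{1}{2 \left(-75\right) \left(6 - 75\right)} = \frac{1}{2 \left(-75\right) \left(-69\right)} = \frac{1}{10350}$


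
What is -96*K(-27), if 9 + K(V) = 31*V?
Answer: 81216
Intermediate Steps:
K(V) = -9 + 31*V
-96*K(-27) = -96*(-9 + 31*(-27)) = -96*(-9 - 837) = -96*(-846) = 81216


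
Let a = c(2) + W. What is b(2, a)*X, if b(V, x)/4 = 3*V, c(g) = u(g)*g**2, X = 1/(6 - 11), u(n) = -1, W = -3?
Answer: -24/5 ≈ -4.8000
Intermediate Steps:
X = -1/5 (X = 1/(-5) = -1/5 ≈ -0.20000)
c(g) = -g**2
a = -7 (a = -1*2**2 - 3 = -1*4 - 3 = -4 - 3 = -7)
b(V, x) = 12*V (b(V, x) = 4*(3*V) = 12*V)
b(2, a)*X = (12*2)*(-1/5) = 24*(-1/5) = -24/5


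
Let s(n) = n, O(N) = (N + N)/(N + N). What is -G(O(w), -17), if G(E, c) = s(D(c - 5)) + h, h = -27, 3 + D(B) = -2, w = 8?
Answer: 32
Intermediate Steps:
O(N) = 1 (O(N) = (2*N)/((2*N)) = (2*N)*(1/(2*N)) = 1)
D(B) = -5 (D(B) = -3 - 2 = -5)
G(E, c) = -32 (G(E, c) = -5 - 27 = -32)
-G(O(w), -17) = -1*(-32) = 32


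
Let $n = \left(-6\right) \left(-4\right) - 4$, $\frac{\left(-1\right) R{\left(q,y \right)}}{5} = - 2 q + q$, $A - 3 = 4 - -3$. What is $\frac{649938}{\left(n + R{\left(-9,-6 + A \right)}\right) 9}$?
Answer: $- \frac{216646}{75} \approx -2888.6$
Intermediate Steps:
$A = 10$ ($A = 3 + \left(4 - -3\right) = 3 + \left(4 + 3\right) = 3 + 7 = 10$)
$R{\left(q,y \right)} = 5 q$ ($R{\left(q,y \right)} = - 5 \left(- 2 q + q\right) = - 5 \left(- q\right) = 5 q$)
$n = 20$ ($n = 24 - 4 = 20$)
$\frac{649938}{\left(n + R{\left(-9,-6 + A \right)}\right) 9} = \frac{649938}{\left(20 + 5 \left(-9\right)\right) 9} = \frac{649938}{\left(20 - 45\right) 9} = \frac{649938}{\left(-25\right) 9} = \frac{649938}{-225} = 649938 \left(- \frac{1}{225}\right) = - \frac{216646}{75}$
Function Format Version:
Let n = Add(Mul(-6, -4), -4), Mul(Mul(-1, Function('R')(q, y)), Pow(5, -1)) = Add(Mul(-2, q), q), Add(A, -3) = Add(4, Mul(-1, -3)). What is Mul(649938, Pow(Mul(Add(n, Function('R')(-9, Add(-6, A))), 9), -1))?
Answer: Rational(-216646, 75) ≈ -2888.6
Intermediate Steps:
A = 10 (A = Add(3, Add(4, Mul(-1, -3))) = Add(3, Add(4, 3)) = Add(3, 7) = 10)
Function('R')(q, y) = Mul(5, q) (Function('R')(q, y) = Mul(-5, Add(Mul(-2, q), q)) = Mul(-5, Mul(-1, q)) = Mul(5, q))
n = 20 (n = Add(24, -4) = 20)
Mul(649938, Pow(Mul(Add(n, Function('R')(-9, Add(-6, A))), 9), -1)) = Mul(649938, Pow(Mul(Add(20, Mul(5, -9)), 9), -1)) = Mul(649938, Pow(Mul(Add(20, -45), 9), -1)) = Mul(649938, Pow(Mul(-25, 9), -1)) = Mul(649938, Pow(-225, -1)) = Mul(649938, Rational(-1, 225)) = Rational(-216646, 75)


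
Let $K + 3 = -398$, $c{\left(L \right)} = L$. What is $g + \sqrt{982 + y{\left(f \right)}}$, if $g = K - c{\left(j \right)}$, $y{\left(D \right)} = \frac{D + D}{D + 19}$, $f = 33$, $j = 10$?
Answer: $-411 + \frac{\sqrt{664690}}{26} \approx -379.64$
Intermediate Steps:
$y{\left(D \right)} = \frac{2 D}{19 + D}$
$K = -401$ ($K = -3 - 398 = -401$)
$g = -411$ ($g = -401 - 10 = -411$)
$g + \sqrt{982 + y{\left(f \right)}} = -411 + \sqrt{982 + 2 \cdot 33 \frac{1}{19 + 33}} = -411 + \sqrt{982 + 2 \cdot 33 \cdot \frac{1}{52}} = -411 + \sqrt{982 + \frac{33}{26}} = -411 + \sqrt{\frac{25565}{26}} = -411 + \frac{\sqrt{664690}}{26}$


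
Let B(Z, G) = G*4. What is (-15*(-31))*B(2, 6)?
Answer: 11160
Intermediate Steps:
B(Z, G) = 4*G
(-15*(-31))*B(2, 6) = (-15*(-31))*(4*6) = 465*24 = 11160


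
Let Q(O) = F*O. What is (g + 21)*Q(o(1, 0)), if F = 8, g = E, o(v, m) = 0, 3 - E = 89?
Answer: 0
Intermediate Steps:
E = -86 (E = 3 - 1*89 = 3 - 89 = -86)
g = -86
Q(O) = 8*O
(g + 21)*Q(o(1, 0)) = (-86 + 21)*(8*0) = -65*0 = 0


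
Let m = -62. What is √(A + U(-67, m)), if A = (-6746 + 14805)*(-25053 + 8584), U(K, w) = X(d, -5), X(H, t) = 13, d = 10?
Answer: I*√132723658 ≈ 11521.0*I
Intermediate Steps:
U(K, w) = 13
A = -132723671 (A = 8059*(-16469) = -132723671)
√(A + U(-67, m)) = √(-132723671 + 13) = √(-132723658) = I*√132723658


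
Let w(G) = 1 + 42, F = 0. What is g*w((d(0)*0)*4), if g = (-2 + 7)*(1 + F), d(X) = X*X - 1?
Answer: 215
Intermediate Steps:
d(X) = -1 + X² (d(X) = X² - 1 = -1 + X²)
g = 5 (g = (-2 + 7)*(1 + 0) = 5*1 = 5)
w(G) = 43
g*w((d(0)*0)*4) = 5*43 = 215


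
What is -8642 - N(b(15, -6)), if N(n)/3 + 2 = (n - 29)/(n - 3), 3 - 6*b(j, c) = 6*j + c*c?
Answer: -406189/47 ≈ -8642.3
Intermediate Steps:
b(j, c) = ½ - j - c²/6 (b(j, c) = ½ - (6*j + c*c)/6 = ½ - (6*j + c²)/6 = ½ - (c² + 6*j)/6 = ½ + (-j - c²/6) = ½ - j - c²/6)
N(n) = -6 + 3*(-29 + n)/(-3 + n) (N(n) = -6 + 3*((n - 29)/(n - 3)) = -6 + 3*((-29 + n)/(-3 + n)) = -6 + 3*(-29 + n)/(-3 + n))
-8642 - N(b(15, -6)) = -8642 - 3*(-23 - (½ - 1*15 - ⅙*(-6)²))/(-3 + (½ - 1*15 - ⅙*(-6)²)) = -8642 - 3*(-23 - (½ - 15 - ⅙*36))/(-3 + (½ - 15 - ⅙*36)) = -8642 - 3*(-23 - (½ - 15 - 6))/(-3 + (½ - 15 - 6)) = -8642 - 3*(-23 - 1*(-41/2))/(-3 - 41/2) = -8642 - 3*(-23 + 41/2)/(-47/2) = -8642 - 3*(-2)*(-5)/(47*2) = -8642 - 1*15/47 = -8642 - 15/47 = -406189/47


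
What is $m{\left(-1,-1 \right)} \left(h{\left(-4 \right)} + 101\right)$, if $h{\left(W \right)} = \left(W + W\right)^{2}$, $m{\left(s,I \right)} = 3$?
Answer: $495$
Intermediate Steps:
$h{\left(W \right)} = 4 W^{2}$ ($h{\left(W \right)} = \left(2 W\right)^{2} = 4 W^{2}$)
$m{\left(-1,-1 \right)} \left(h{\left(-4 \right)} + 101\right) = 3 \left(4 \left(-4\right)^{2} + 101\right) = 3 \left(4 \cdot 16 + 101\right) = 3 \left(64 + 101\right) = 3 \cdot 165 = 495$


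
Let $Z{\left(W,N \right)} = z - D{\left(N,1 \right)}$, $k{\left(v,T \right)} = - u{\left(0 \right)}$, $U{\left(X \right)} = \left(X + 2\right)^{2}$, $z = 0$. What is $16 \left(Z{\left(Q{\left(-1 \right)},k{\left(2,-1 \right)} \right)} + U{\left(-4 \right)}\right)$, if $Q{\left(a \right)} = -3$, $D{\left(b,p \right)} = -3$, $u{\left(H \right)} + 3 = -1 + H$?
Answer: $112$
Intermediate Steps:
$u{\left(H \right)} = -4 + H$ ($u{\left(H \right)} = -3 + \left(-1 + H\right) = -4 + H$)
$U{\left(X \right)} = \left(2 + X\right)^{2}$
$k{\left(v,T \right)} = 4$ ($k{\left(v,T \right)} = - (-4 + 0) = \left(-1\right) \left(-4\right) = 4$)
$Z{\left(W,N \right)} = 3$ ($Z{\left(W,N \right)} = 0 - -3 = 0 + 3 = 3$)
$16 \left(Z{\left(Q{\left(-1 \right)},k{\left(2,-1 \right)} \right)} + U{\left(-4 \right)}\right) = 16 \left(3 + \left(2 - 4\right)^{2}\right) = 16 \left(3 + \left(-2\right)^{2}\right) = 16 \left(3 + 4\right) = 16 \cdot 7 = 112$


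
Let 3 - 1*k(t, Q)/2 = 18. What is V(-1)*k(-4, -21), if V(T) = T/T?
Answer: -30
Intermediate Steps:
k(t, Q) = -30 (k(t, Q) = 6 - 2*18 = 6 - 36 = -30)
V(T) = 1
V(-1)*k(-4, -21) = 1*(-30) = -30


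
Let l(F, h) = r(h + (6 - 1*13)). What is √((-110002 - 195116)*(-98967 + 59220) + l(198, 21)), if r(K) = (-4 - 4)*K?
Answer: √12127525034 ≈ 1.1013e+5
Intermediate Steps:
r(K) = -8*K
l(F, h) = 56 - 8*h (l(F, h) = -8*(h + (6 - 1*13)) = -8*(h + (6 - 13)) = -8*(h - 7) = -8*(-7 + h) = 56 - 8*h)
√((-110002 - 195116)*(-98967 + 59220) + l(198, 21)) = √((-110002 - 195116)*(-98967 + 59220) + (56 - 8*21)) = √(-305118*(-39747) + (56 - 168)) = √(12127525146 - 112) = √12127525034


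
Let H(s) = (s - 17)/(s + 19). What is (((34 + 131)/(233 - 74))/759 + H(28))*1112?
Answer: 44993744/171879 ≈ 261.78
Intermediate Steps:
H(s) = (-17 + s)/(19 + s)
(((34 + 131)/(233 - 74))/759 + H(28))*1112 = (((34 + 131)/(233 - 74))/759 + (-17 + 28)/(19 + 28))*1112 = ((165/159)*(1/759) + 11/47)*1112 = ((165*(1/159))*(1/759) + (1/47)*11)*1112 = ((55/53)*(1/759) + 11/47)*1112 = (5/3657 + 11/47)*1112 = (40462/171879)*1112 = 44993744/171879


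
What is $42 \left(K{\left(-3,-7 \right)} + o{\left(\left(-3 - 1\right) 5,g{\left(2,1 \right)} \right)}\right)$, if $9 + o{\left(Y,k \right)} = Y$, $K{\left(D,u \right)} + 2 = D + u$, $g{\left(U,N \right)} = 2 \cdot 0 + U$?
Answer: $-1722$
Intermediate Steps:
$g{\left(U,N \right)} = U$ ($g{\left(U,N \right)} = 0 + U = U$)
$K{\left(D,u \right)} = -2 + D + u$ ($K{\left(D,u \right)} = -2 + \left(D + u\right) = -2 + D + u$)
$o{\left(Y,k \right)} = -9 + Y$
$42 \left(K{\left(-3,-7 \right)} + o{\left(\left(-3 - 1\right) 5,g{\left(2,1 \right)} \right)}\right) = 42 \left(\left(-2 - 3 - 7\right) + \left(-9 + \left(-3 - 1\right) 5\right)\right) = 42 \left(-12 - 29\right) = 42 \left(-41\right) = -1722$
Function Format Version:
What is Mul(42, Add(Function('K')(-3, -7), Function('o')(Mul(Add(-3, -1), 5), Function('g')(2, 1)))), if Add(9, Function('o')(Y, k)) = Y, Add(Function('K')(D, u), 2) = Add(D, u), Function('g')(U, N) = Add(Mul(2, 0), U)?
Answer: -1722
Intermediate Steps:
Function('g')(U, N) = U (Function('g')(U, N) = Add(0, U) = U)
Function('K')(D, u) = Add(-2, D, u) (Function('K')(D, u) = Add(-2, Add(D, u)) = Add(-2, D, u))
Function('o')(Y, k) = Add(-9, Y)
Mul(42, Add(Function('K')(-3, -7), Function('o')(Mul(Add(-3, -1), 5), Function('g')(2, 1)))) = Mul(42, Add(Add(-2, -3, -7), Add(-9, Mul(Add(-3, -1), 5)))) = Mul(42, Add(-12, Add(-9, Mul(-4, 5)))) = Mul(42, Add(-12, Add(-9, -20))) = Mul(42, Add(-12, -29)) = Mul(42, -41) = -1722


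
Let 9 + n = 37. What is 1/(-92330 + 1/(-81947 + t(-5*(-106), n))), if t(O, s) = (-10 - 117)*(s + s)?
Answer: -89059/8222817471 ≈ -1.0831e-5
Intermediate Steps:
n = 28 (n = -9 + 37 = 28)
t(O, s) = -254*s
1/(-92330 + 1/(-81947 + t(-5*(-106), n))) = 1/(-92330 + 1/(-81947 - 254*28)) = 1/(-92330 + 1/(-81947 - 7112)) = 1/(-92330 + 1/(-89059)) = 1/(-92330 - 1/89059) = 1/(-8222817471/89059) = -89059/8222817471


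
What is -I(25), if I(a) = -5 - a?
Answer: 30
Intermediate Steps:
-I(25) = -(-5 - 1*25) = -(-5 - 25) = -1*(-30) = 30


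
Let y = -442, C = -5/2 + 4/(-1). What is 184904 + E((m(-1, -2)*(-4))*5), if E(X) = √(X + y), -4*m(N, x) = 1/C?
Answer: 184904 + 2*I*√18707/13 ≈ 1.849e+5 + 21.042*I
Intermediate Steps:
C = -13/2 (C = -5*½ + 4*(-1) = -5/2 - 4 = -13/2 ≈ -6.5000)
m(N, x) = 1/26 (m(N, x) = -1/(4*(-13/2)) = -¼*(-2/13) = 1/26)
E(X) = √(-442 + X) (E(X) = √(X - 442) = √(-442 + X))
184904 + E((m(-1, -2)*(-4))*5) = 184904 + √(-442 + ((1/26)*(-4))*5) = 184904 + √(-442 - 2/13*5) = 184904 + √(-442 - 10/13) = 184904 + √(-5756/13) = 184904 + 2*I*√18707/13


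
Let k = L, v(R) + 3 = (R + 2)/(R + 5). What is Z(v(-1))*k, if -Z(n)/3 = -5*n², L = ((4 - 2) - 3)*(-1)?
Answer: 1815/16 ≈ 113.44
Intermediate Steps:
v(R) = -3 + (2 + R)/(5 + R) (v(R) = -3 + (R + 2)/(R + 5) = -3 + (2 + R)/(5 + R))
L = 1 (L = (2 - 3)*(-1) = -1*(-1) = 1)
k = 1
Z(n) = 15*n² (Z(n) = -(-15)*n² = 15*n²)
Z(v(-1))*k = (15*((-13 - 2*(-1))/(5 - 1))²)*1 = (15*((-13 + 2)/4)²)*1 = (15*((¼)*(-11))²)*1 = (15*(-11/4)²)*1 = (15*(121/16))*1 = (1815/16)*1 = 1815/16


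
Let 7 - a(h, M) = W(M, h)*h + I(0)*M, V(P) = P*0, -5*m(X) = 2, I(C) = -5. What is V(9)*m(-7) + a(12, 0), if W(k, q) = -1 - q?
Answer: 163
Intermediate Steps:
m(X) = -⅖ (m(X) = -⅕*2 = -⅖)
V(P) = 0
a(h, M) = 7 + 5*M - h*(-1 - h) (a(h, M) = 7 - ((-1 - h)*h - 5*M) = 7 - (h*(-1 - h) - 5*M) = 7 - (-5*M + h*(-1 - h)) = 7 + (5*M - h*(-1 - h)) = 7 + 5*M - h*(-1 - h))
V(9)*m(-7) + a(12, 0) = 0*(-⅖) + (7 + 5*0 + 12*(1 + 12)) = 0 + (7 + 0 + 12*13) = 0 + (7 + 0 + 156) = 0 + 163 = 163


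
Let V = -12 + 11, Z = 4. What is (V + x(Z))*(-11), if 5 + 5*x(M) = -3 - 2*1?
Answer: 33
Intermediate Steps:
x(M) = -2 (x(M) = -1 + (-3 - 2*1)/5 = -1 + (-3 - 2)/5 = -1 + (1/5)*(-5) = -1 - 1 = -2)
V = -1
(V + x(Z))*(-11) = (-1 - 2)*(-11) = -3*(-11) = 33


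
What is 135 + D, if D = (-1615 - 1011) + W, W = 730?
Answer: -1761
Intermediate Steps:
D = -1896 (D = (-1615 - 1011) + 730 = -2626 + 730 = -1896)
135 + D = 135 - 1896 = -1761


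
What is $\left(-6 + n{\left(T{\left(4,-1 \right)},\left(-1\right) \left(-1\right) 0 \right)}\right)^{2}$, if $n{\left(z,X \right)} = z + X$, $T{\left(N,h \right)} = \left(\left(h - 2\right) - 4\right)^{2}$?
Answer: $1849$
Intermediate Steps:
$T{\left(N,h \right)} = \left(-6 + h\right)^{2}$ ($T{\left(N,h \right)} = \left(\left(-2 + h\right) - 4\right)^{2} = \left(-6 + h\right)^{2}$)
$n{\left(z,X \right)} = X + z$
$\left(-6 + n{\left(T{\left(4,-1 \right)},\left(-1\right) \left(-1\right) 0 \right)}\right)^{2} = \left(-6 + \left(\left(-1\right) \left(-1\right) 0 + \left(-6 - 1\right)^{2}\right)\right)^{2} = \left(-6 + \left(1 \cdot 0 + \left(-7\right)^{2}\right)\right)^{2} = \left(-6 + \left(0 + 49\right)\right)^{2} = \left(-6 + 49\right)^{2} = 43^{2} = 1849$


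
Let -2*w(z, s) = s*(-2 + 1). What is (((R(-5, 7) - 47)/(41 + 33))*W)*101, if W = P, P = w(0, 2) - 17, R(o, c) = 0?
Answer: 37976/37 ≈ 1026.4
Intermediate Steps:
w(z, s) = s/2 (w(z, s) = -s*(-2 + 1)/2 = -s*(-1)/2 = -(-1)*s/2 = s/2)
P = -16 (P = (½)*2 - 17 = 1 - 17 = -16)
W = -16
(((R(-5, 7) - 47)/(41 + 33))*W)*101 = (((0 - 47)/(41 + 33))*(-16))*101 = (-47/74*(-16))*101 = (-47*1/74*(-16))*101 = -47/74*(-16)*101 = (376/37)*101 = 37976/37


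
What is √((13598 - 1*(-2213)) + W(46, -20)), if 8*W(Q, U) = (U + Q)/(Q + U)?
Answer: √252978/4 ≈ 125.74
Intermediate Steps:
W(Q, U) = ⅛ (W(Q, U) = ((U + Q)/(Q + U))/8 = ((Q + U)/(Q + U))/8 = (⅛)*1 = ⅛)
√((13598 - 1*(-2213)) + W(46, -20)) = √((13598 - 1*(-2213)) + ⅛) = √((13598 + 2213) + ⅛) = √(15811 + ⅛) = √(126489/8) = √252978/4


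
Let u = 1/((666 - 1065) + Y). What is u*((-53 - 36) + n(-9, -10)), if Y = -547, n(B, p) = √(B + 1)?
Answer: 89/946 - I*√2/473 ≈ 0.09408 - 0.0029899*I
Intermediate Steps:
n(B, p) = √(1 + B)
u = -1/946 (u = 1/((666 - 1065) - 547) = 1/(-399 - 547) = 1/(-946) = -1/946 ≈ -0.0010571)
u*((-53 - 36) + n(-9, -10)) = -((-53 - 36) + √(1 - 9))/946 = -(-89 + √(-8))/946 = -(-89 + 2*I*√2)/946 = 89/946 - I*√2/473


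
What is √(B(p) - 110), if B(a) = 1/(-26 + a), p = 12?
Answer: I*√21574/14 ≈ 10.491*I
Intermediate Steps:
√(B(p) - 110) = √(1/(-26 + 12) - 110) = √(1/(-14) - 110) = √(-1/14 - 110) = √(-1541/14) = I*√21574/14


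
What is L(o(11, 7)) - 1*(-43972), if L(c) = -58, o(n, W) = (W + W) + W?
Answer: 43914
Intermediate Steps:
o(n, W) = 3*W (o(n, W) = 2*W + W = 3*W)
L(o(11, 7)) - 1*(-43972) = -58 - 1*(-43972) = -58 + 43972 = 43914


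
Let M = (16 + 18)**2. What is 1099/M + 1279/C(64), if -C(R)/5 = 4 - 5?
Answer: 1484019/5780 ≈ 256.75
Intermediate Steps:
M = 1156 (M = 34**2 = 1156)
C(R) = 5 (C(R) = -5*(4 - 5) = -5*(-1) = 5)
1099/M + 1279/C(64) = 1099/1156 + 1279/5 = 1484019/5780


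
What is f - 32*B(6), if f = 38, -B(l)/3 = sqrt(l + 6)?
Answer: 38 + 192*sqrt(3) ≈ 370.55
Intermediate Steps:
B(l) = -3*sqrt(6 + l) (B(l) = -3*sqrt(l + 6) = -3*sqrt(6 + l))
f - 32*B(6) = 38 - (-96)*sqrt(6 + 6) = 38 - (-96)*sqrt(12) = 38 - (-96)*2*sqrt(3) = 38 - (-192)*sqrt(3) = 38 + 192*sqrt(3)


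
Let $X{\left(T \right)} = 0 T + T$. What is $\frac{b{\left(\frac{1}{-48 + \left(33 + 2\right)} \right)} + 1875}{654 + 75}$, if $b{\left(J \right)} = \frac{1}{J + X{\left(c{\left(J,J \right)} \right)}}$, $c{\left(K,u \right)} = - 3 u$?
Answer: $\frac{3763}{1458} \approx 2.5809$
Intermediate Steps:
$X{\left(T \right)} = T$ ($X{\left(T \right)} = 0 + T = T$)
$b{\left(J \right)} = - \frac{1}{2 J}$ ($b{\left(J \right)} = \frac{1}{J - 3 J} = \frac{1}{\left(-2\right) J} = - \frac{1}{2 J}$)
$\frac{b{\left(\frac{1}{-48 + \left(33 + 2\right)} \right)} + 1875}{654 + 75} = \frac{- \frac{1}{2 \frac{1}{-48 + \left(33 + 2\right)}} + 1875}{654 + 75} = \frac{- \frac{1}{2 \frac{1}{-48 + 35}} + 1875}{729} = \left(- \frac{1}{2 \frac{1}{-13}} + 1875\right) \frac{1}{729} = \left(- \frac{1}{2 \left(- \frac{1}{13}\right)} + 1875\right) \frac{1}{729} = \left(\left(- \frac{1}{2}\right) \left(-13\right) + 1875\right) \frac{1}{729} = \left(\frac{13}{2} + 1875\right) \frac{1}{729} = \frac{3763}{2} \cdot \frac{1}{729} = \frac{3763}{1458}$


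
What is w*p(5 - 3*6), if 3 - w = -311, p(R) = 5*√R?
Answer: 1570*I*√13 ≈ 5660.7*I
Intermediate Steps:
w = 314 (w = 3 - 1*(-311) = 3 + 311 = 314)
w*p(5 - 3*6) = 314*(5*√(5 - 3*6)) = 314*(5*√(5 - 1*18)) = 314*(5*√(5 - 18)) = 314*(5*√(-13)) = 314*(5*(I*√13)) = 314*(5*I*√13) = 1570*I*√13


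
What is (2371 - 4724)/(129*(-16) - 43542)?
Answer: 2353/45606 ≈ 0.051594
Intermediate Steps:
(2371 - 4724)/(129*(-16) - 43542) = -2353/(-2064 - 43542) = -2353/(-45606) = -2353*(-1/45606) = 2353/45606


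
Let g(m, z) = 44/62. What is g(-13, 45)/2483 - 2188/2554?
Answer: -84180368/98294521 ≈ -0.85641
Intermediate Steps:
g(m, z) = 22/31 (g(m, z) = 44*(1/62) = 22/31)
g(-13, 45)/2483 - 2188/2554 = (22/31)/2483 - 2188/2554 = (22/31)*(1/2483) - 2188*1/2554 = 22/76973 - 1094/1277 = -84180368/98294521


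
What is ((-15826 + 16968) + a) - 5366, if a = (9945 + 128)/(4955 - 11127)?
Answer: -26080601/6172 ≈ -4225.6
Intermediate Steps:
a = -10073/6172 (a = 10073/(-6172) = 10073*(-1/6172) = -10073/6172 ≈ -1.6320)
((-15826 + 16968) + a) - 5366 = ((-15826 + 16968) - 10073/6172) - 5366 = (1142 - 10073/6172) - 5366 = 7038351/6172 - 5366 = -26080601/6172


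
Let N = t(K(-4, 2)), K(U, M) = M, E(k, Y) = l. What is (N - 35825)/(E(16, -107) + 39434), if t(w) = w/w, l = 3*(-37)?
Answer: -35824/39323 ≈ -0.91102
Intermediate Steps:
l = -111
E(k, Y) = -111
t(w) = 1
N = 1
(N - 35825)/(E(16, -107) + 39434) = (1 - 35825)/(-111 + 39434) = -35824/39323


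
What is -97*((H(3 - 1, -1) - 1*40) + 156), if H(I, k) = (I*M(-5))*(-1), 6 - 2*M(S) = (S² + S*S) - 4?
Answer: -15132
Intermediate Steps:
M(S) = 5 - S² (M(S) = 3 - ((S² + S*S) - 4)/2 = 3 - ((S² + S²) - 4)/2 = 3 - (2*S² - 4)/2 = 3 - (-4 + 2*S²)/2 = 3 + (2 - S²) = 5 - S²)
H(I, k) = 20*I (H(I, k) = (I*(5 - 1*(-5)²))*(-1) = (I*(5 - 1*25))*(-1) = (I*(5 - 25))*(-1) = (I*(-20))*(-1) = -20*I*(-1) = 20*I)
-97*((H(3 - 1, -1) - 1*40) + 156) = -97*((20*(3 - 1) - 1*40) + 156) = -97*((20*2 - 40) + 156) = -97*((40 - 40) + 156) = -97*(0 + 156) = -97*156 = -15132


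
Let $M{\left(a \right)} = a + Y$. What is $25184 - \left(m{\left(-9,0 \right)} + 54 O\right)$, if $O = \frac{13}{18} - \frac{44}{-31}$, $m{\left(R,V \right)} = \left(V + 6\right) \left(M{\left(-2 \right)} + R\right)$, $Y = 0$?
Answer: $\frac{779165}{31} \approx 25134.0$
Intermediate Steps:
$M{\left(a \right)} = a$ ($M{\left(a \right)} = a + 0 = a$)
$m{\left(R,V \right)} = \left(-2 + R\right) \left(6 + V\right)$ ($m{\left(R,V \right)} = \left(V + 6\right) \left(-2 + R\right) = \left(6 + V\right) \left(-2 + R\right) = \left(-2 + R\right) \left(6 + V\right)$)
$O = \frac{1195}{558}$ ($O = 13 \cdot \frac{1}{18} - - \frac{44}{31} = \frac{13}{18} + \frac{44}{31} = \frac{1195}{558} \approx 2.1416$)
$25184 - \left(m{\left(-9,0 \right)} + 54 O\right) = 25184 - \left(\left(-12 - 0 + 6 \left(-9\right) - 0\right) + 54 \cdot \frac{1195}{558}\right) = 25184 - \left(\left(-12 + 0 - 54 + 0\right) + \frac{3585}{31}\right) = 25184 - \left(-66 + \frac{3585}{31}\right) = 25184 - \frac{1539}{31} = \frac{779165}{31}$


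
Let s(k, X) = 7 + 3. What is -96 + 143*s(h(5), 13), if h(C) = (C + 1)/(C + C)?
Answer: 1334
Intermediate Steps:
h(C) = (1 + C)/(2*C) (h(C) = (1 + C)/((2*C)) = (1 + C)*(1/(2*C)) = (1 + C)/(2*C))
s(k, X) = 10
-96 + 143*s(h(5), 13) = -96 + 143*10 = -96 + 1430 = 1334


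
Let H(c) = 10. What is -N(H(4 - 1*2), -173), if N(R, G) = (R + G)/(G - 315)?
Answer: -163/488 ≈ -0.33402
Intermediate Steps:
N(R, G) = (G + R)/(-315 + G)
-N(H(4 - 1*2), -173) = -(-173 + 10)/(-315 - 173) = -(-163)/(-488) = -(-1)*(-163)/488 = -1*163/488 = -163/488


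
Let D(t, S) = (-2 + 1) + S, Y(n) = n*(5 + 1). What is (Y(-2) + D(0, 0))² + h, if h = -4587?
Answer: -4418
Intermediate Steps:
Y(n) = 6*n (Y(n) = n*6 = 6*n)
D(t, S) = -1 + S
(Y(-2) + D(0, 0))² + h = (6*(-2) + (-1 + 0))² - 4587 = (-12 - 1)² - 4587 = (-13)² - 4587 = 169 - 4587 = -4418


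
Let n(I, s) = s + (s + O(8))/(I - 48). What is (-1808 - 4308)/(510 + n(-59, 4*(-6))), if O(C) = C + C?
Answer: -327206/26005 ≈ -12.582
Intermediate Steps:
O(C) = 2*C
n(I, s) = s + (16 + s)/(-48 + I) (n(I, s) = s + (s + 2*8)/(I - 48) = s + (s + 16)/(-48 + I) = s + (16 + s)/(-48 + I))
(-1808 - 4308)/(510 + n(-59, 4*(-6))) = (-1808 - 4308)/(510 + (16 - 188*(-6) - 236*(-6))/(-48 - 59)) = -6116/(510 + (16 - 47*(-24) - 59*(-24))/(-107)) = -6116/(510 - (16 + 1128 + 1416)/107) = -6116/(510 - 1/107*2560) = -6116/(510 - 2560/107) = -6116/52010/107 = -6116*107/52010 = -327206/26005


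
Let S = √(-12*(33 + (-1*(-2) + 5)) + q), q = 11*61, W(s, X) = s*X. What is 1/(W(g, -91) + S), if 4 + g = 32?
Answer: -2548/6492113 - √191/6492113 ≈ -0.00039461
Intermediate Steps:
g = 28 (g = -4 + 32 = 28)
W(s, X) = X*s
q = 671
S = √191 (S = √(-12*(33 + (-1*(-2) + 5)) + 671) = √(-12*(33 + (2 + 5)) + 671) = √(-12*(33 + 7) + 671) = √(-12*40 + 671) = √(-480 + 671) = √191 ≈ 13.820)
1/(W(g, -91) + S) = 1/(-91*28 + √191) = 1/(-2548 + √191)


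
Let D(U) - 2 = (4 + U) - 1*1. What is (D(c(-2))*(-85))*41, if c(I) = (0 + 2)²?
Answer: -31365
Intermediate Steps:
c(I) = 4 (c(I) = 2² = 4)
D(U) = 5 + U (D(U) = 2 + ((4 + U) - 1*1) = 2 + ((4 + U) - 1) = 2 + (3 + U) = 5 + U)
(D(c(-2))*(-85))*41 = ((5 + 4)*(-85))*41 = (9*(-85))*41 = -765*41 = -31365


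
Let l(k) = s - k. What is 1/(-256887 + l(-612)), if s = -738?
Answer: -1/257013 ≈ -3.8909e-6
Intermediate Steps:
l(k) = -738 - k
1/(-256887 + l(-612)) = 1/(-256887 + (-738 - 1*(-612))) = 1/(-256887 + (-738 + 612)) = 1/(-256887 - 126) = 1/(-257013) = -1/257013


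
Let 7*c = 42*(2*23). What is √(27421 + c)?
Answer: √27697 ≈ 166.42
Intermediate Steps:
c = 276 (c = (42*(2*23))/7 = (42*46)/7 = (⅐)*1932 = 276)
√(27421 + c) = √(27421 + 276) = √27697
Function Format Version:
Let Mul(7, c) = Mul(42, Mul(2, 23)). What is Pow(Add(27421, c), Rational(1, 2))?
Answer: Pow(27697, Rational(1, 2)) ≈ 166.42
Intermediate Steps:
c = 276 (c = Mul(Rational(1, 7), Mul(42, Mul(2, 23))) = Mul(Rational(1, 7), Mul(42, 46)) = Mul(Rational(1, 7), 1932) = 276)
Pow(Add(27421, c), Rational(1, 2)) = Pow(Add(27421, 276), Rational(1, 2)) = Pow(27697, Rational(1, 2))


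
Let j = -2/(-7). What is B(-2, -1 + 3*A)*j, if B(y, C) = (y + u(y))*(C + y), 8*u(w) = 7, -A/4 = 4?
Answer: 459/28 ≈ 16.393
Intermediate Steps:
A = -16 (A = -4*4 = -16)
u(w) = 7/8 (u(w) = (1/8)*7 = 7/8)
B(y, C) = (7/8 + y)*(C + y) (B(y, C) = (y + 7/8)*(C + y) = (7/8 + y)*(C + y))
j = 2/7 (j = -2*(-1/7) = 2/7 ≈ 0.28571)
B(-2, -1 + 3*A)*j = ((-2)**2 + 7*(-1 + 3*(-16))/8 + (7/8)*(-2) + (-1 + 3*(-16))*(-2))*(2/7) = (4 + 7*(-1 - 48)/8 - 7/4 + (-1 - 48)*(-2))*(2/7) = (4 + (7/8)*(-49) - 7/4 - 49*(-2))*(2/7) = (4 - 343/8 - 7/4 + 98)*(2/7) = (459/8)*(2/7) = 459/28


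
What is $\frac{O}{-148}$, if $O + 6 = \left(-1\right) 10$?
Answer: $\frac{4}{37} \approx 0.10811$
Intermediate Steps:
$O = -16$ ($O = -6 - 10 = -16$)
$\frac{O}{-148} = - \frac{16}{-148} = \left(-16\right) \left(- \frac{1}{148}\right) = \frac{4}{37}$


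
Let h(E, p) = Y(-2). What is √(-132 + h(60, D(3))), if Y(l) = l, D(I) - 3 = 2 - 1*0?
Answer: I*√134 ≈ 11.576*I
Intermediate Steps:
D(I) = 5 (D(I) = 3 + (2 - 1*0) = 3 + (2 + 0) = 3 + 2 = 5)
h(E, p) = -2
√(-132 + h(60, D(3))) = √(-132 - 2) = √(-134) = I*√134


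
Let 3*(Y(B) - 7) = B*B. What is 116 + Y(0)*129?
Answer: 1019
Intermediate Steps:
Y(B) = 7 + B**2/3 (Y(B) = 7 + (B*B)/3 = 7 + B**2/3)
116 + Y(0)*129 = 116 + (7 + (1/3)*0**2)*129 = 116 + (7 + (1/3)*0)*129 = 116 + (7 + 0)*129 = 116 + 7*129 = 116 + 903 = 1019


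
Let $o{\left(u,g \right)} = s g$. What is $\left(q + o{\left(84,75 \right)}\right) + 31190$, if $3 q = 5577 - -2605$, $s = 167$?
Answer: $\frac{139327}{3} \approx 46442.0$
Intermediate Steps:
$q = \frac{8182}{3}$ ($q = \frac{5577 - -2605}{3} = \frac{5577 + 2605}{3} = \frac{1}{3} \cdot 8182 = \frac{8182}{3} \approx 2727.3$)
$o{\left(u,g \right)} = 167 g$
$\left(q + o{\left(84,75 \right)}\right) + 31190 = \left(\frac{8182}{3} + 167 \cdot 75\right) + 31190 = \left(\frac{8182}{3} + 12525\right) + 31190 = \frac{45757}{3} + 31190 = \frac{139327}{3}$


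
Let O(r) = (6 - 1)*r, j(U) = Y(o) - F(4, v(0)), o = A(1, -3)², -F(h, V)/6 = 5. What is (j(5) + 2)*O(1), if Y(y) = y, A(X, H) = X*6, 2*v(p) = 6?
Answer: 340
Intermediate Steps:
v(p) = 3 (v(p) = (½)*6 = 3)
A(X, H) = 6*X
F(h, V) = -30 (F(h, V) = -6*5 = -30)
o = 36 (o = (6*1)² = 6² = 36)
j(U) = 66 (j(U) = 36 - 1*(-30) = 36 + 30 = 66)
O(r) = 5*r
(j(5) + 2)*O(1) = (66 + 2)*(5*1) = 68*5 = 340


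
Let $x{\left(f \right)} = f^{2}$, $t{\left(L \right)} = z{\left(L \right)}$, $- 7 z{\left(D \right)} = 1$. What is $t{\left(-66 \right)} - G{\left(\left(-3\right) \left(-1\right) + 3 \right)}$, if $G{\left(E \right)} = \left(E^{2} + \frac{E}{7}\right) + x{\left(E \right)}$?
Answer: $-73$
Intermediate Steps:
$z{\left(D \right)} = - \frac{1}{7}$ ($z{\left(D \right)} = \left(- \frac{1}{7}\right) 1 = - \frac{1}{7}$)
$t{\left(L \right)} = - \frac{1}{7}$
$G{\left(E \right)} = 2 E^{2} + \frac{E}{7}$ ($G{\left(E \right)} = \left(E^{2} + \frac{E}{7}\right) + E^{2} = 2 E^{2} + \frac{E}{7}$)
$t{\left(-66 \right)} - G{\left(\left(-3\right) \left(-1\right) + 3 \right)} = - \frac{1}{7} - \frac{\left(\left(-3\right) \left(-1\right) + 3\right) \left(1 + 14 \left(\left(-3\right) \left(-1\right) + 3\right)\right)}{7} = - \frac{1}{7} - \frac{\left(3 + 3\right) \left(1 + 14 \left(3 + 3\right)\right)}{7} = - \frac{1}{7} - \frac{1}{7} \cdot 6 \left(1 + 14 \cdot 6\right) = - \frac{1}{7} - \frac{1}{7} \cdot 6 \left(1 + 84\right) = - \frac{1}{7} - \frac{1}{7} \cdot 6 \cdot 85 = - \frac{1}{7} - \frac{510}{7} = -73$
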